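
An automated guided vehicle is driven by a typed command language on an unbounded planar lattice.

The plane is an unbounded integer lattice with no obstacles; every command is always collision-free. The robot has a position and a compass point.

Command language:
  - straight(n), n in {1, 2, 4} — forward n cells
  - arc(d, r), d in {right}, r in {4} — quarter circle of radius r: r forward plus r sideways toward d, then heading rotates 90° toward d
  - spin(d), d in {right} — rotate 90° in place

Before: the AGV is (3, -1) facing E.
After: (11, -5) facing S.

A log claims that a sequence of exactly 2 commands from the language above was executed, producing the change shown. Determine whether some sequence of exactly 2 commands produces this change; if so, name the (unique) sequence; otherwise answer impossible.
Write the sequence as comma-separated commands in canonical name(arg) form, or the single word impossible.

straight(4), arc(right, 4)

key: position moved to (11,-5) AND the heading swung to S — translation plus rotation needed
start: (3, -1) facing E
step 1 (straight(4)): (7, -1) facing E
step 2 (arc(right, 4)): (11, -5) facing S
uniquely the one of 25 2-step routes that fits.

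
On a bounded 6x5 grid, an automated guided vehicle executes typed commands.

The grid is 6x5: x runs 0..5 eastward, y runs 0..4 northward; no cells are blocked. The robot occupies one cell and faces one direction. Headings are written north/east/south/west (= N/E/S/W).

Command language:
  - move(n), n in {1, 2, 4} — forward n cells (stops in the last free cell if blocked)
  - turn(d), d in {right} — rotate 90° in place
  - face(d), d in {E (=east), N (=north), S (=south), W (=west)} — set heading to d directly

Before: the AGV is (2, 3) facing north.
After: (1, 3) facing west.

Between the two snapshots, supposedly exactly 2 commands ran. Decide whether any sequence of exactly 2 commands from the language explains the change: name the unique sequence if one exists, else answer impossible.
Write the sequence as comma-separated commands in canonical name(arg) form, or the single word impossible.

key: running move(1) before face(W) would end elsewhere — order is forced
initial: (2, 3) facing north
[1] after face(W): (2, 3) facing west
[2] after move(1): (1, 3) facing west
uniquely the one of 64 2-step routes that fits.

face(W), move(1)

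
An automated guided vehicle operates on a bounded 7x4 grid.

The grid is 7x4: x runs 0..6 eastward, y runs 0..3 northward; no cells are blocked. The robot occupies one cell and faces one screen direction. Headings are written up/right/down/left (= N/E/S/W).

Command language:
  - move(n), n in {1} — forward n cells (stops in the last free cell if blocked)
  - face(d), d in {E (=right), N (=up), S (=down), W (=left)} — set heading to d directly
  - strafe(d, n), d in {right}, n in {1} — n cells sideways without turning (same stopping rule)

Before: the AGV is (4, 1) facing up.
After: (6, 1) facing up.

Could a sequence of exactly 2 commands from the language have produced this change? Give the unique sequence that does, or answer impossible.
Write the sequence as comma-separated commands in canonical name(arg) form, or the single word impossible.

strafe(right, 1), strafe(right, 1)

key: heading stays N — no command in the sequence turns
from: (4, 1) facing up
[1] after strafe(right, 1): (5, 1) facing up
[2] after strafe(right, 1): (6, 1) facing up
uniquely the one of 36 2-step routes that fits.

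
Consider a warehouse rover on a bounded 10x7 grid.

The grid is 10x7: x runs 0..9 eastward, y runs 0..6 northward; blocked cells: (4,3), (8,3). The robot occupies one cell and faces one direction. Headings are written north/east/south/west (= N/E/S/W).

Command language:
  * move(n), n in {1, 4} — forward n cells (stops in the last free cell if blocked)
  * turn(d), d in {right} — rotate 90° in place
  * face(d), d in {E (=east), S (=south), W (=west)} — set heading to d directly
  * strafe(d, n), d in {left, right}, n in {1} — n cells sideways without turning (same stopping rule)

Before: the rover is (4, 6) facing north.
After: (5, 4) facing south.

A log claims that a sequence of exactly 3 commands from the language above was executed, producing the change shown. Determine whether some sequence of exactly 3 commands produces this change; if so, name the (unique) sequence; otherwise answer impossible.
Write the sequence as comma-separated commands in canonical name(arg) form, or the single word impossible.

key: running strafe(left, 1) before face(S) would end elsewhere — order is forced
initial: (4, 6) facing north
[1] after face(S): (4, 6) facing south
[2] after move(4): (4, 4) facing south
[3] after strafe(left, 1): (5, 4) facing south
all 512 alternatives checked — unique.

face(S), move(4), strafe(left, 1)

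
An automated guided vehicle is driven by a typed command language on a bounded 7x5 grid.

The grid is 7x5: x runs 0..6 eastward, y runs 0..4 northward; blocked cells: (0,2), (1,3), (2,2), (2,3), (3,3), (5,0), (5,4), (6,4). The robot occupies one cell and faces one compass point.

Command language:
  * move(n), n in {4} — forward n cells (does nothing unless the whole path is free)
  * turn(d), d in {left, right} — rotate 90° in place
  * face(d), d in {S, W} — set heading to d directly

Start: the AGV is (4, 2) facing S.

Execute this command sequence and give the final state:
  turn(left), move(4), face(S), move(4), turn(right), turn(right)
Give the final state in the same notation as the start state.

(4, 2) facing N

t0: (4, 2) facing S
t=1 turn(left) ⇒ (4, 2) facing E
t=2 move(4) ⇒ (4, 2) facing E
t=3 face(S) ⇒ (4, 2) facing S
t=4 move(4) ⇒ (4, 2) facing S
t=5 turn(right) ⇒ (4, 2) facing W
t=6 turn(right) ⇒ (4, 2) facing N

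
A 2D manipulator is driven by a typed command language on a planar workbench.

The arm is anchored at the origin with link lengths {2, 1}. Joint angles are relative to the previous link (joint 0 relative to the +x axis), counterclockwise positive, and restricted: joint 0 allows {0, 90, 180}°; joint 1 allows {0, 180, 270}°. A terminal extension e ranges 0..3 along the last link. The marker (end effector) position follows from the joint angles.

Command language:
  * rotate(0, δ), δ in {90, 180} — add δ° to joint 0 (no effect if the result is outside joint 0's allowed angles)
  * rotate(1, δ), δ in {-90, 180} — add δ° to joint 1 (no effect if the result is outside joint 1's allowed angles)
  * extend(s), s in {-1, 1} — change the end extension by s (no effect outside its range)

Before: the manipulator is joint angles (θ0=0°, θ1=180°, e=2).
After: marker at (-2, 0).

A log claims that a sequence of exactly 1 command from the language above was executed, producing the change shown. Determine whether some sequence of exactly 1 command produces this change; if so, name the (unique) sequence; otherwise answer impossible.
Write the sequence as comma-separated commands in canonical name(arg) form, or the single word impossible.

extend(1)

from: joint angles (θ0=0°, θ1=180°, e=2)
step 1 (extend(1)): joint angles (θ0=0°, θ1=180°, e=3)
uniquely the one of 6 1-step routes that fits.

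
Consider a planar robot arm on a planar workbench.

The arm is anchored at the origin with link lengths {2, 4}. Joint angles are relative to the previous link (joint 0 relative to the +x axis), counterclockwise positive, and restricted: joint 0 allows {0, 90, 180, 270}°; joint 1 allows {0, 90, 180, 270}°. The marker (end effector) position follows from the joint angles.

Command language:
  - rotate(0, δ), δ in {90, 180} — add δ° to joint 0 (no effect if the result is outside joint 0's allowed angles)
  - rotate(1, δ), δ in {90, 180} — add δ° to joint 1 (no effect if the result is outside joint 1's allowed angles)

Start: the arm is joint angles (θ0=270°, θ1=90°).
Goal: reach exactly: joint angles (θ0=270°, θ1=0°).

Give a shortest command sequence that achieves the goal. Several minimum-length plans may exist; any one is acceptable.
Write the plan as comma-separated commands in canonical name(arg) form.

start: joint angles (θ0=270°, θ1=90°)
t=1 rotate(1, 180) ⇒ joint angles (θ0=270°, θ1=270°)
t=2 rotate(1, 90) ⇒ joint angles (θ0=270°, θ1=0°)
nothing shorter than 2 reaches the goal.

rotate(1, 180), rotate(1, 90)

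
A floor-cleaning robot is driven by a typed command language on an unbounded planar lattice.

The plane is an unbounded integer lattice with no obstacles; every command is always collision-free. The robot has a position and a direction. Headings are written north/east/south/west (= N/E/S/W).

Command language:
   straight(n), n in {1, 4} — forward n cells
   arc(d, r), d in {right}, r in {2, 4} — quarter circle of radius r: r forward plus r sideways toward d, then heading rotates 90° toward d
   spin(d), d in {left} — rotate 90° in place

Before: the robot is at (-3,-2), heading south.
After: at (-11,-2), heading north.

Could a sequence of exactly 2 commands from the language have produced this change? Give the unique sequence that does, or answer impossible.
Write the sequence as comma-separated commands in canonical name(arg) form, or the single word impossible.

key: position moved to (-11,-2) AND the heading swung to N — translation plus rotation needed
start: at (-3,-2), heading south
[1] after arc(right, 4): at (-7,-6), heading west
[2] after arc(right, 4): at (-11,-2), heading north
uniquely the one of 25 2-step routes that fits.

arc(right, 4), arc(right, 4)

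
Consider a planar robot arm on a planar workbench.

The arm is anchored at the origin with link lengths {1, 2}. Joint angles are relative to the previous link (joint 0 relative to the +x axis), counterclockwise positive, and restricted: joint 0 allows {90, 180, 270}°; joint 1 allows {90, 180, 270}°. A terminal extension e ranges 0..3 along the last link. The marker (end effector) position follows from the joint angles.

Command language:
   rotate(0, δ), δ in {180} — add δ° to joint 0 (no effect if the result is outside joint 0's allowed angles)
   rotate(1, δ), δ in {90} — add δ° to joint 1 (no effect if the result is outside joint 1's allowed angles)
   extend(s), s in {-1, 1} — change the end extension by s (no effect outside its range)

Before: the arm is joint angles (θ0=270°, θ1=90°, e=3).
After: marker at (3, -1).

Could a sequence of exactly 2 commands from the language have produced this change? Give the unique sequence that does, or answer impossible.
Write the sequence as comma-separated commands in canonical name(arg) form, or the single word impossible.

initial: joint angles (θ0=270°, θ1=90°, e=3)
step 1 (extend(-1)): joint angles (θ0=270°, θ1=90°, e=2)
step 2 (extend(-1)): joint angles (θ0=270°, θ1=90°, e=1)
all 16 alternatives checked — unique.

extend(-1), extend(-1)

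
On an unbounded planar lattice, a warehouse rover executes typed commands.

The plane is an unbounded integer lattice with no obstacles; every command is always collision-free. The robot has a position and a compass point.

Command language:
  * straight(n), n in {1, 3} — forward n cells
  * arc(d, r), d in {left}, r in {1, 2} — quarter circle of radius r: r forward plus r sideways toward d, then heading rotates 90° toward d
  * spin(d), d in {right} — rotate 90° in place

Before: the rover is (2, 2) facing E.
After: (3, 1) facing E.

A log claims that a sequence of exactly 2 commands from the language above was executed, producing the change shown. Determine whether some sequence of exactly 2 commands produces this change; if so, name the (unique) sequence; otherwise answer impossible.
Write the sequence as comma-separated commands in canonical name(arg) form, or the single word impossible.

key: heading stays E — rotations cancel among the 2 commands
initial: (2, 2) facing E
step 1 (spin(right)): (2, 2) facing S
step 2 (arc(left, 1)): (3, 1) facing E
no other 2-command option fits: unique.

spin(right), arc(left, 1)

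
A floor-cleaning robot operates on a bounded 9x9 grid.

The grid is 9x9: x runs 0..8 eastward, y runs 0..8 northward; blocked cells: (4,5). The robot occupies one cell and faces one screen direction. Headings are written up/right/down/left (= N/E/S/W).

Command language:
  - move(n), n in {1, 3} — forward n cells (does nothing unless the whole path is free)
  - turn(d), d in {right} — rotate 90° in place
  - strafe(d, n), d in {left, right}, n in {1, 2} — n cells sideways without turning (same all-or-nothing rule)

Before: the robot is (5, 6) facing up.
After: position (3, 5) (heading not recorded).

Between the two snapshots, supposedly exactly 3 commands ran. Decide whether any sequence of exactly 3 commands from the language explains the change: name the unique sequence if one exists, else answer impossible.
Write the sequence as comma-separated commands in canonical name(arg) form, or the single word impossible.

key: running strafe(right, 1) before strafe(left, 2) would end elsewhere — order is forced
t0: (5, 6) facing up
step 1 (strafe(left, 2)): (3, 6) facing up
step 2 (turn(right)): (3, 6) facing right
step 3 (strafe(right, 1)): (3, 5) facing right
no other 3-command option fits: unique.

strafe(left, 2), turn(right), strafe(right, 1)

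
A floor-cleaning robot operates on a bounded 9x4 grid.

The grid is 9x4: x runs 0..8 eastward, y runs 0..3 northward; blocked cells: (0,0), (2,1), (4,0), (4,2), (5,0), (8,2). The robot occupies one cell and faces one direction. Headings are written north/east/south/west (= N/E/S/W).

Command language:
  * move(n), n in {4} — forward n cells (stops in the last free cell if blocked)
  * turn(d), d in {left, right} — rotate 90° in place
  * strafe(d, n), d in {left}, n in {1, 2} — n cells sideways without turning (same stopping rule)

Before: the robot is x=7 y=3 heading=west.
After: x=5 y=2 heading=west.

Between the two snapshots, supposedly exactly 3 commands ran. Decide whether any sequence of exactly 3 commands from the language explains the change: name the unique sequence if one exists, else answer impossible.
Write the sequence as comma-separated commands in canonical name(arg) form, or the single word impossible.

strafe(left, 1), move(4), move(4)

key: running move(4) before strafe(left, 1) would end elsewhere — order is forced
from: x=7 y=3 heading=west
1. strafe(left, 1) → x=7 y=2 heading=west
2. move(4) → x=5 y=2 heading=west
3. move(4) → x=5 y=2 heading=west
all 125 alternatives checked — unique.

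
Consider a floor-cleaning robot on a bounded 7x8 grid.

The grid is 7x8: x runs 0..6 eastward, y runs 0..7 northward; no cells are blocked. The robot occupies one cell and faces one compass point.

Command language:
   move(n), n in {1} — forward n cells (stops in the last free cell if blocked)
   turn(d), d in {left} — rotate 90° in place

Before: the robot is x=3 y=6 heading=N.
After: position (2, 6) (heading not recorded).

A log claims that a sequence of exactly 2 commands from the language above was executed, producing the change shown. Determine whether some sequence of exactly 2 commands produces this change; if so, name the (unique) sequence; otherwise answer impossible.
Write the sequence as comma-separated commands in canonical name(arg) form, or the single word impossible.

turn(left), move(1)

key: running move(1) before turn(left) would end elsewhere — order is forced
t0: x=3 y=6 heading=N
t=1 turn(left) ⇒ x=3 y=6 heading=W
t=2 move(1) ⇒ x=2 y=6 heading=W
no rival 2-sequence matches.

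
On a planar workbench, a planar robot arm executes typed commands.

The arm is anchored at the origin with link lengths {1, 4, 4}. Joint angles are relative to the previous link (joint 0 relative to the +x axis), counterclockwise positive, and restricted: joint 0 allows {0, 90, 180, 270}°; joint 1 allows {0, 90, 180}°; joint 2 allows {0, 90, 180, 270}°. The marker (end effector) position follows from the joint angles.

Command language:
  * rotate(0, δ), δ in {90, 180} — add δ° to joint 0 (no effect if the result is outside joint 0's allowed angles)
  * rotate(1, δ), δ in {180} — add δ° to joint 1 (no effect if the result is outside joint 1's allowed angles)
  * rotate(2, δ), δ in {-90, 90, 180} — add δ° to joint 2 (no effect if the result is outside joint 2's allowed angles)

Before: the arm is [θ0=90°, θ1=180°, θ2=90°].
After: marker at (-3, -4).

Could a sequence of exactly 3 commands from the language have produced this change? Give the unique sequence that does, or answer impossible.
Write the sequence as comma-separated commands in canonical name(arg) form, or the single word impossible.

initial: [θ0=90°, θ1=180°, θ2=90°]
1. rotate(0, 90) → [θ0=180°, θ1=180°, θ2=90°]
2. rotate(0, 90) → [θ0=270°, θ1=180°, θ2=90°]
3. rotate(0, 90) → [θ0=0°, θ1=180°, θ2=90°]
no rival 3-sequence matches.

rotate(0, 90), rotate(0, 90), rotate(0, 90)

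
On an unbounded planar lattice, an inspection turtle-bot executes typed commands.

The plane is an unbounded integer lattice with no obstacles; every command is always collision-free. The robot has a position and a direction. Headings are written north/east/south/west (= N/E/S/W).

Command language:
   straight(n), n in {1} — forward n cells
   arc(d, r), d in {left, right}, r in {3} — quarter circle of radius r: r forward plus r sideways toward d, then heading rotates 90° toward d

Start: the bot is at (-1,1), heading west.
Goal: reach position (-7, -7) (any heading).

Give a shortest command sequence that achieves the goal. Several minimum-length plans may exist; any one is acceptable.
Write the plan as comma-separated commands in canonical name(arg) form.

arc(left, 3), straight(1), straight(1), arc(right, 3)

start: at (-1,1), heading west
[1] after arc(left, 3): at (-4,-2), heading south
[2] after straight(1): at (-4,-3), heading south
[3] after straight(1): at (-4,-4), heading south
[4] after arc(right, 3): at (-7,-7), heading west
nothing shorter than 4 reaches the goal.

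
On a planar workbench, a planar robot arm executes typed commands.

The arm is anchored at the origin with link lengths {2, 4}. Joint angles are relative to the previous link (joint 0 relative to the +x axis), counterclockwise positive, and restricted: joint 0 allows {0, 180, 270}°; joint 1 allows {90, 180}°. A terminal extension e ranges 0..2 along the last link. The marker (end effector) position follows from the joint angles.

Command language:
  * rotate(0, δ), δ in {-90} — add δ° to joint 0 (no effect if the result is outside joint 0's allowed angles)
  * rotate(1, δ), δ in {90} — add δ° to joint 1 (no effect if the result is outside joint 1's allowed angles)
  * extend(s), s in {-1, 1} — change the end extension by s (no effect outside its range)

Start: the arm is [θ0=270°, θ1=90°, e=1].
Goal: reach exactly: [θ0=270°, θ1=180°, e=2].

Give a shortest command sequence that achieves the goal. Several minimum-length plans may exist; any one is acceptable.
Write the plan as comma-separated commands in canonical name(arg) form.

initial: [θ0=270°, θ1=90°, e=1]
[1] after rotate(1, 90): [θ0=270°, θ1=180°, e=1]
[2] after extend(1): [θ0=270°, θ1=180°, e=2]
minimal: 2 command(s), checked below 2.

rotate(1, 90), extend(1)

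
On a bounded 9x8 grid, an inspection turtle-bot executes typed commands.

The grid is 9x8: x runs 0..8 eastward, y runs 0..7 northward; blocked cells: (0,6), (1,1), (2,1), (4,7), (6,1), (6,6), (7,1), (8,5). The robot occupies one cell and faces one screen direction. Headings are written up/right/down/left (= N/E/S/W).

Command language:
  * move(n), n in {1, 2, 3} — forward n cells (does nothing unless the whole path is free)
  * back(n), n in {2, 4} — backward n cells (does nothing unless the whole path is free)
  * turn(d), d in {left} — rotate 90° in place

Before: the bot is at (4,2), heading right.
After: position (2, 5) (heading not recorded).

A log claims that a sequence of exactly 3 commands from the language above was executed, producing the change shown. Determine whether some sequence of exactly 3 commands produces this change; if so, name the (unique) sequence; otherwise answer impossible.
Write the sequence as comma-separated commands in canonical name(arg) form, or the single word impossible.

key: order matters: swapping back(2) and move(3) lands elsewhere
from: at (4,2), heading right
[1] after back(2): at (2,2), heading right
[2] after turn(left): at (2,2), heading up
[3] after move(3): at (2,5), heading up
no other 3-command option fits: unique.

back(2), turn(left), move(3)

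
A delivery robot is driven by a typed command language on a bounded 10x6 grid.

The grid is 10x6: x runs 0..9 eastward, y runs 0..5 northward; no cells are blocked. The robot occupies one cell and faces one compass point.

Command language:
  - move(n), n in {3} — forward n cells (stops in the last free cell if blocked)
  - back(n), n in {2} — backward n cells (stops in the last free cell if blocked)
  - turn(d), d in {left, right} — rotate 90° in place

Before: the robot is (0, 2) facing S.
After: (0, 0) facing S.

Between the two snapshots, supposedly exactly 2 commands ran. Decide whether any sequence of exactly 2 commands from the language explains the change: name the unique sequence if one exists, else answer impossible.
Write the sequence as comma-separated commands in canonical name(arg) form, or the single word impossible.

key: the first move(3) runs into the grid edge before its full distance
initial: (0, 2) facing S
step 1 (move(3)): (0, 0) facing S
step 2 (move(3)): (0, 0) facing S
uniquely the one of 16 2-step routes that fits.

move(3), move(3)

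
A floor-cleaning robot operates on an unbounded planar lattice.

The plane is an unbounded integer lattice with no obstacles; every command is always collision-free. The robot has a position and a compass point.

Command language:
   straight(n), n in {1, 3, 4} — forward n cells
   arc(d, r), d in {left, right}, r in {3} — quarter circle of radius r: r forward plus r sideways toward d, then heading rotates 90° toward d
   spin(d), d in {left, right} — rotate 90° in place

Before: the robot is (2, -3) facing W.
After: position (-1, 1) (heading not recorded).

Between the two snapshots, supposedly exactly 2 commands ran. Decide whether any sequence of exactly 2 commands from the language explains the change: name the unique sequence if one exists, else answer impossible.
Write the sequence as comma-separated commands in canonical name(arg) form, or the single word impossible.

key: running straight(1) before arc(right, 3) would end elsewhere — order is forced
start: (2, -3) facing W
[1] after arc(right, 3): (-1, 0) facing N
[2] after straight(1): (-1, 1) facing N
no other 2-command option fits: unique.

arc(right, 3), straight(1)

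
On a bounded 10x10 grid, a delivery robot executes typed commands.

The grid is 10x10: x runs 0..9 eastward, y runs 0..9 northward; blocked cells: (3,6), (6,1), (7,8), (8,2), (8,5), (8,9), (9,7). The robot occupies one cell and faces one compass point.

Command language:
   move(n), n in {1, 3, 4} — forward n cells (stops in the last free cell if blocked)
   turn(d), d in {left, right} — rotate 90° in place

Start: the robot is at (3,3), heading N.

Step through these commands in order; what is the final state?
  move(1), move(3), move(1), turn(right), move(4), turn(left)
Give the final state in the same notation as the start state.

at (7,5), heading N

begin: at (3,3), heading N
step 1 (move(1)): at (3,4), heading N
step 2 (move(3)): at (3,5), heading N
step 3 (move(1)): at (3,5), heading N
step 4 (turn(right)): at (3,5), heading E
step 5 (move(4)): at (7,5), heading E
step 6 (turn(left)): at (7,5), heading N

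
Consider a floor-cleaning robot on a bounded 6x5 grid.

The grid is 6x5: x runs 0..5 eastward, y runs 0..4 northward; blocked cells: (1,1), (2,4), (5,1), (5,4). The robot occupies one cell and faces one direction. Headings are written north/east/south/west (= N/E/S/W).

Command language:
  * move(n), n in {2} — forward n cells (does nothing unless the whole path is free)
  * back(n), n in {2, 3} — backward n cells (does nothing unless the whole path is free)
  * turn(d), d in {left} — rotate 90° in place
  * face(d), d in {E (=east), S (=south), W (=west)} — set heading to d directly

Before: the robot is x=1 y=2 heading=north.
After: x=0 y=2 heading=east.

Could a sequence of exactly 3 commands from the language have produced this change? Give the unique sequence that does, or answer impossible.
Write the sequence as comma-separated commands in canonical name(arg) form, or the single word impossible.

face(E), move(2), back(3)

key: order matters: swapping face(E) and back(3) lands elsewhere
initial: x=1 y=2 heading=north
step 1 (face(E)): x=1 y=2 heading=east
step 2 (move(2)): x=3 y=2 heading=east
step 3 (back(3)): x=0 y=2 heading=east
no rival 3-sequence matches.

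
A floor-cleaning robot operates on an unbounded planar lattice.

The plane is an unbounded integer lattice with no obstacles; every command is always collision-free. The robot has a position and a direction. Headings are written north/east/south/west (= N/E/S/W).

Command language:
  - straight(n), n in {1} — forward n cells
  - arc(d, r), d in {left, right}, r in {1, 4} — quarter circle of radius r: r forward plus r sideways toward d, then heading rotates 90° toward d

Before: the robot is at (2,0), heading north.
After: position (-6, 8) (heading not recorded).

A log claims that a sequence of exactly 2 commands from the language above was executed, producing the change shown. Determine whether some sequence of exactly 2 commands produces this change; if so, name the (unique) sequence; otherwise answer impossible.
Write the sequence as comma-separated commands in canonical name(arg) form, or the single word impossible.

arc(left, 4), arc(right, 4)

key: order matters: swapping arc(left, 4) and arc(right, 4) lands elsewhere
begin: at (2,0), heading north
t=1 arc(left, 4) ⇒ at (-2,4), heading west
t=2 arc(right, 4) ⇒ at (-6,8), heading north
uniquely the one of 25 2-step routes that fits.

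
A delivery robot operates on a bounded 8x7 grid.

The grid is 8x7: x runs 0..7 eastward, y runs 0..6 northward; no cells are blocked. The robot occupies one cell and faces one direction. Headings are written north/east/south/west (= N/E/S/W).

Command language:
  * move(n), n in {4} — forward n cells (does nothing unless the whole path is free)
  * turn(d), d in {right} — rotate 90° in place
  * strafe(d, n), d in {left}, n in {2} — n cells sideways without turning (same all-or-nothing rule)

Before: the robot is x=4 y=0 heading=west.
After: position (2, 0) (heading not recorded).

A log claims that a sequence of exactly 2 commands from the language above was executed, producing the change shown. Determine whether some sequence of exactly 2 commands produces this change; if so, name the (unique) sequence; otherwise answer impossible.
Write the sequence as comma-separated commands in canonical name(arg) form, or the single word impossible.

key: order matters: swapping turn(right) and strafe(left, 2) lands elsewhere
start: x=4 y=0 heading=west
t=1 turn(right) ⇒ x=4 y=0 heading=north
t=2 strafe(left, 2) ⇒ x=2 y=0 heading=north
no other 2-command option fits: unique.

turn(right), strafe(left, 2)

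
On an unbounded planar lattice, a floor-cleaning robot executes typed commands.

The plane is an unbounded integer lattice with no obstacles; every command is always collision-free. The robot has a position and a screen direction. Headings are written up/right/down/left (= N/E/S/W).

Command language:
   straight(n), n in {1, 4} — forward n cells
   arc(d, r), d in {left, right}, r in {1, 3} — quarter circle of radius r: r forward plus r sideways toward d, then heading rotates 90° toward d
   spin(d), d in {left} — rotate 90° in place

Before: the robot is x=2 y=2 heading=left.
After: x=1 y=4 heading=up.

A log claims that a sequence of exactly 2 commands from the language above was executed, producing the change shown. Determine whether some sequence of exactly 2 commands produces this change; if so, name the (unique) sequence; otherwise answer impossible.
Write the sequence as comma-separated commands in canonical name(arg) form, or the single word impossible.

arc(right, 1), straight(1)

key: cell and facing (now N) both changed — the 2 commands mix motion and turning
begin: x=2 y=2 heading=left
step 1 (arc(right, 1)): x=1 y=3 heading=up
step 2 (straight(1)): x=1 y=4 heading=up
all 49 alternatives checked — unique.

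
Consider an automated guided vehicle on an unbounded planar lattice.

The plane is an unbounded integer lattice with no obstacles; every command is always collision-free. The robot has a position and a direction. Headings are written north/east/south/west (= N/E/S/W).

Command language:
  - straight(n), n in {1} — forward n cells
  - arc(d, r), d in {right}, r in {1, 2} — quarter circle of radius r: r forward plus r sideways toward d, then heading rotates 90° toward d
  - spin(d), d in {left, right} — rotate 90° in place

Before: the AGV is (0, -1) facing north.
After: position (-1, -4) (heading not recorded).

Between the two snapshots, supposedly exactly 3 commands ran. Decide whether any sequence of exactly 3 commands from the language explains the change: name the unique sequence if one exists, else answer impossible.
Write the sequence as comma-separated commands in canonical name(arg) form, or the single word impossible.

spin(right), arc(right, 1), arc(right, 2)

key: running arc(right, 2) before spin(right) would end elsewhere — order is forced
t0: (0, -1) facing north
step 1 (spin(right)): (0, -1) facing east
step 2 (arc(right, 1)): (1, -2) facing south
step 3 (arc(right, 2)): (-1, -4) facing west
uniquely the one of 125 3-step routes that fits.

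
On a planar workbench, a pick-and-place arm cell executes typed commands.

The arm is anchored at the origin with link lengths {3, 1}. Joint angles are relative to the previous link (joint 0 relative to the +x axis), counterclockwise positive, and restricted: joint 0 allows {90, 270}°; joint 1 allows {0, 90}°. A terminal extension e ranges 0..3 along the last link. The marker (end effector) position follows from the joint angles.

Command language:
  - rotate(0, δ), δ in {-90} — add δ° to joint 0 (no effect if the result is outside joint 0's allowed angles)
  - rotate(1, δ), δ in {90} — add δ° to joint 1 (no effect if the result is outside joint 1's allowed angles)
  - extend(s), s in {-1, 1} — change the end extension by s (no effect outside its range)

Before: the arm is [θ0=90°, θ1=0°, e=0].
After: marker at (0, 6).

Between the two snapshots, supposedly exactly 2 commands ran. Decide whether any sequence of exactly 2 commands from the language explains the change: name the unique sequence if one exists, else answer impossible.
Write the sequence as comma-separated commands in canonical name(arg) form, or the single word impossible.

extend(1), extend(1)

start: [θ0=90°, θ1=0°, e=0]
t=1 extend(1) ⇒ [θ0=90°, θ1=0°, e=1]
t=2 extend(1) ⇒ [θ0=90°, θ1=0°, e=2]
uniquely the one of 16 2-step routes that fits.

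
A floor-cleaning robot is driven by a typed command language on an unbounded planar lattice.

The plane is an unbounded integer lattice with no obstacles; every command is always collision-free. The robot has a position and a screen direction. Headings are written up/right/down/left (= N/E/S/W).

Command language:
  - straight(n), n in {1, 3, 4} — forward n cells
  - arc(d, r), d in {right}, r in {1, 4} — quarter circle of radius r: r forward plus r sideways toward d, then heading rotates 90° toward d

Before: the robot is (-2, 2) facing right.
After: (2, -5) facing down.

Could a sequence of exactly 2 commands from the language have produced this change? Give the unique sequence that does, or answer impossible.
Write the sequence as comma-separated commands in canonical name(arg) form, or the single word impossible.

key: cell and facing (now S) both changed — the 2 commands mix motion and turning
t0: (-2, 2) facing right
step 1 (arc(right, 4)): (2, -2) facing down
step 2 (straight(3)): (2, -5) facing down
uniquely the one of 25 2-step routes that fits.

arc(right, 4), straight(3)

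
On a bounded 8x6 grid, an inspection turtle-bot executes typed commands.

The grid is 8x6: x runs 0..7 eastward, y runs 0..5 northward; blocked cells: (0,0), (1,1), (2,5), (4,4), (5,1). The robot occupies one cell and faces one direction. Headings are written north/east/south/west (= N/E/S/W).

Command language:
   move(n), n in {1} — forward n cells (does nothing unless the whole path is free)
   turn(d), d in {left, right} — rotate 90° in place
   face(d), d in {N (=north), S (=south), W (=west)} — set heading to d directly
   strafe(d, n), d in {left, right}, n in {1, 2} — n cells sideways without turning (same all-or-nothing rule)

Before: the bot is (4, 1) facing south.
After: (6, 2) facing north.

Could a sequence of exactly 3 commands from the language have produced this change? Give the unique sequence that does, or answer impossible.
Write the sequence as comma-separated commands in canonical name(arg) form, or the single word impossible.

face(N), move(1), strafe(right, 2)

key: position moved to (6,2) AND the heading swung to N — translation plus rotation needed
start: (4, 1) facing south
1. face(N) → (4, 1) facing north
2. move(1) → (4, 2) facing north
3. strafe(right, 2) → (6, 2) facing north
no rival 3-sequence matches.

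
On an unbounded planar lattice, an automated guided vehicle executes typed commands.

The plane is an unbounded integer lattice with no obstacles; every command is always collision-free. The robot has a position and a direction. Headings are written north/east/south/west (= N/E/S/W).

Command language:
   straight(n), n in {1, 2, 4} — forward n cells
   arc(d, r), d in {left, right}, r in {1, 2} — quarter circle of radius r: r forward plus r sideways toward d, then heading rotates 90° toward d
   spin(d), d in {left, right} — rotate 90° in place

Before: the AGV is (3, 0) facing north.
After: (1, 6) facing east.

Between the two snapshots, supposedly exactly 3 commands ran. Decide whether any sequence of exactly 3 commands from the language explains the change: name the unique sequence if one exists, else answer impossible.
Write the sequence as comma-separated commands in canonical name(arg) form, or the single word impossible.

arc(left, 2), arc(right, 2), arc(right, 2)

key: running arc(right, 2) before arc(left, 2) would end elsewhere — order is forced
t0: (3, 0) facing north
t=1 arc(left, 2) ⇒ (1, 2) facing west
t=2 arc(right, 2) ⇒ (-1, 4) facing north
t=3 arc(right, 2) ⇒ (1, 6) facing east
no rival 3-sequence matches.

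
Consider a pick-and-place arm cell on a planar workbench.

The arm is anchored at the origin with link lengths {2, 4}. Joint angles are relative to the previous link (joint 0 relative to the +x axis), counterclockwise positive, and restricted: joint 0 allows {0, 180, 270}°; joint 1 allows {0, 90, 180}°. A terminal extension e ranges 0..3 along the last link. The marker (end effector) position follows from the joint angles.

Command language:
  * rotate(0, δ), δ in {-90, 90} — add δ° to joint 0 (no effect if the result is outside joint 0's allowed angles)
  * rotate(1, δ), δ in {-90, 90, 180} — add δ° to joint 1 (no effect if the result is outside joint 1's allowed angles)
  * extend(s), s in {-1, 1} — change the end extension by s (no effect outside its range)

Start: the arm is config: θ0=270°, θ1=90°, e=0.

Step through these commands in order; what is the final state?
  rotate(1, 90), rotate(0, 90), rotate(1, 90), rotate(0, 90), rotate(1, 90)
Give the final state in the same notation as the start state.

config: θ0=0°, θ1=180°, e=0

from: config: θ0=270°, θ1=90°, e=0
1. rotate(1, 90) → config: θ0=270°, θ1=180°, e=0
2. rotate(0, 90) → config: θ0=0°, θ1=180°, e=0
3. rotate(1, 90) → config: θ0=0°, θ1=180°, e=0
4. rotate(0, 90) → config: θ0=0°, θ1=180°, e=0
5. rotate(1, 90) → config: θ0=0°, θ1=180°, e=0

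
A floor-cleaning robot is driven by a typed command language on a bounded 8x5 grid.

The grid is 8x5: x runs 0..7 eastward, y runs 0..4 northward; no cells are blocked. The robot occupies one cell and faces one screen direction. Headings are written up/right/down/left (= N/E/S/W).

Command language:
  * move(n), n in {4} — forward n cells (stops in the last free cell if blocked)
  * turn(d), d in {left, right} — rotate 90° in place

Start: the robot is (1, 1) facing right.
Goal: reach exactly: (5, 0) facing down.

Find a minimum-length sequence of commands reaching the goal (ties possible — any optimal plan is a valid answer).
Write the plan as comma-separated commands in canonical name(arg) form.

from: (1, 1) facing right
t=1 move(4) ⇒ (5, 1) facing right
t=2 turn(right) ⇒ (5, 1) facing down
t=3 move(4) ⇒ (5, 0) facing down
minimal: 3 command(s), checked below 3.

move(4), turn(right), move(4)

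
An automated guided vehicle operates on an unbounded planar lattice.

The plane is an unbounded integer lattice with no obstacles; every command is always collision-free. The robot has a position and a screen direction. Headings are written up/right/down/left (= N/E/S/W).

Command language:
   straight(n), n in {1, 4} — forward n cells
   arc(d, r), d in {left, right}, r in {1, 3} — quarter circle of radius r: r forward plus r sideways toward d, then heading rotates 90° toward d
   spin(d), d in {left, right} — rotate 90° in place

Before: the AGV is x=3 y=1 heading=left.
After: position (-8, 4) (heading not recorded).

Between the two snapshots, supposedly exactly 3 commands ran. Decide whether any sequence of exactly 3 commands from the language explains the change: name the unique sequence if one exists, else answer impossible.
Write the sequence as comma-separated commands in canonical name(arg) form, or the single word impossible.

straight(4), straight(4), arc(right, 3)

key: running arc(right, 3) before straight(4) would end elsewhere — order is forced
initial: x=3 y=1 heading=left
[1] after straight(4): x=-1 y=1 heading=left
[2] after straight(4): x=-5 y=1 heading=left
[3] after arc(right, 3): x=-8 y=4 heading=up
all 512 alternatives checked — unique.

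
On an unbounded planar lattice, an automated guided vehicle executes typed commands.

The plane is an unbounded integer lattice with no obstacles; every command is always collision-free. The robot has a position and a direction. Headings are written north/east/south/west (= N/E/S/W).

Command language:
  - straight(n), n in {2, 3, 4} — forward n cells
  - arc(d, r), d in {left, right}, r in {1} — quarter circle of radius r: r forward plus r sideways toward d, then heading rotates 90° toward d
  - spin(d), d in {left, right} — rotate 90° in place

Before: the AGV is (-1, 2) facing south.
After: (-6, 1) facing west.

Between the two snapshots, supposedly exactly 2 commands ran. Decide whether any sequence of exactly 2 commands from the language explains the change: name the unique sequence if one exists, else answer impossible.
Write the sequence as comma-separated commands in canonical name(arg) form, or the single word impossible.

arc(right, 1), straight(4)

key: running straight(4) before arc(right, 1) would end elsewhere — order is forced
t0: (-1, 2) facing south
[1] after arc(right, 1): (-2, 1) facing west
[2] after straight(4): (-6, 1) facing west
no rival 2-sequence matches.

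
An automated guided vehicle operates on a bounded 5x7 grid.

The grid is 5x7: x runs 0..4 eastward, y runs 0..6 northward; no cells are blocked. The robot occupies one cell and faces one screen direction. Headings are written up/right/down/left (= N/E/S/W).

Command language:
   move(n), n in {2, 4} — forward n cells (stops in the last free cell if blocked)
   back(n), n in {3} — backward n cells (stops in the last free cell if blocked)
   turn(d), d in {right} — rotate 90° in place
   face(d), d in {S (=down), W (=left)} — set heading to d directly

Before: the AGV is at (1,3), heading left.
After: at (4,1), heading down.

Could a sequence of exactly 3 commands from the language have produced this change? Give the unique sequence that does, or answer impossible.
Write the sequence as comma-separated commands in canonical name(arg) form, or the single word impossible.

back(3), face(S), move(2)

key: position moved to (4,1) AND the heading swung to S — translation plus rotation needed
initial: at (1,3), heading left
1. back(3) → at (4,3), heading left
2. face(S) → at (4,3), heading down
3. move(2) → at (4,1), heading down
all 216 alternatives checked — unique.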